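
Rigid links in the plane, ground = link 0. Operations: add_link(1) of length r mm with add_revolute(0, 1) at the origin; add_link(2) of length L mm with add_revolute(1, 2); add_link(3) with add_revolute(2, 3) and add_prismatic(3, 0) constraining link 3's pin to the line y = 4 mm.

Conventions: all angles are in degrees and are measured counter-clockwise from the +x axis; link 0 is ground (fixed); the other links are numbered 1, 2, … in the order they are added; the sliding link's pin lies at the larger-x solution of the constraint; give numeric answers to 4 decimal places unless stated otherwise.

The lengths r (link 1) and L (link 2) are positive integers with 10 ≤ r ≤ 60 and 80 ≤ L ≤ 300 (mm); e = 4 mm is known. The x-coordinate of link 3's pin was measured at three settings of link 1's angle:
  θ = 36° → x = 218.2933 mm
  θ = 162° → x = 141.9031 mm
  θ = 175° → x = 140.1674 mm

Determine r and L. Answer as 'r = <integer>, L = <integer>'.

constraint per measurement: (x − r cos θ)² + (r sin θ − e)² = L²
subtracting the θ₁ and θ₂ equations cancels the r² and L² terms:
r = (x₁² − x₂²) / (2[(x₁cos θ₁ + e sin θ₁) − (x₂cos θ₂ + e sin θ₂)]) = 44.0000 → r = 44
L² = (x₁ − r cos θ₁)² + (r sin θ₁ − e)² = 33856.0013 → L = 184.0000 → L = 184
check at θ₃=175°: x = 140.1674 (printed 140.1674) ✓

r = 44, L = 184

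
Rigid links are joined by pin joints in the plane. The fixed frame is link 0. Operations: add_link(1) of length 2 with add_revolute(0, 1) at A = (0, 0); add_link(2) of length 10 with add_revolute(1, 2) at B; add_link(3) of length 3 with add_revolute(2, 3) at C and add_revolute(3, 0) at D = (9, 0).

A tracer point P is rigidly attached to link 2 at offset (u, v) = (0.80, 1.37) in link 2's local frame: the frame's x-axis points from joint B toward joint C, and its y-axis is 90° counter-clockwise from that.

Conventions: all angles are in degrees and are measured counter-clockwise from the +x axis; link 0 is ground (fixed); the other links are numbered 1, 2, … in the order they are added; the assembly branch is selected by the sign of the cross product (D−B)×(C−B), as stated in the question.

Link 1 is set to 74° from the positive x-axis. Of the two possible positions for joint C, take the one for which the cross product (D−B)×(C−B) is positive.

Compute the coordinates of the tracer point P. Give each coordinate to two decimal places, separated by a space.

A=(0,0), D=(9.00,0)
B = A + 2.00·(cos74°, sin74°) = (0.5513, 1.9225)
|BD| = 8.6647
circle(B,10.00) ∩ circle(D,3.00): a=9.5835, h=2.8558
  candidates: C₊=(10.5296,2.5808) cross=24.745; C₋=(9.2623,-2.9885) cross=-24.745
  branch + wants cross > 0 → take C=(10.5296,2.5808) (cross=24.745)
ex = (C−B)/|BC| = (0.9978,0.0658); ey = (-0.0658,0.9978)
P = B + 0.80·ex + 1.37·ey = (1.2594,3.3422)

1.26 3.34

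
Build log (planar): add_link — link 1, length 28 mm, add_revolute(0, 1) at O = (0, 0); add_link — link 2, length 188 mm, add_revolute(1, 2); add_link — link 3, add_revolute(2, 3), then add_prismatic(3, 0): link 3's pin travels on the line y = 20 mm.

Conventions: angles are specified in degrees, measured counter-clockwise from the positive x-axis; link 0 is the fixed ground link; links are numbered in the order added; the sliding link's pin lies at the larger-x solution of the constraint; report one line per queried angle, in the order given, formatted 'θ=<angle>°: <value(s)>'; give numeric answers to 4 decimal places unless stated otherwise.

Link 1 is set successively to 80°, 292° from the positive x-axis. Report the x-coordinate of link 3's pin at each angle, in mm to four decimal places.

geometry: r = 28 mm, L = 188 mm, e = 20 mm
θ=80°: crank pin P = (r cos θ, r sin θ) = (4.862149, 27.574617)
θ=80°: h = r sin θ − e = 27.574617 − 20 = 7.574617
θ=80°: x = r cos θ + √(L² − h²) = 4.862149 + 187.847345 = 192.709494
θ=292°: crank pin P = (r cos θ, r sin θ) = (10.488985, -25.961148)
θ=292°: h = r sin θ − e = -25.961148 − 20 = -45.961148
θ=292°: x = r cos θ + √(L² − h²) = 10.488985 + 182.295290 = 192.784275

θ=80°: 192.7095
θ=292°: 192.7843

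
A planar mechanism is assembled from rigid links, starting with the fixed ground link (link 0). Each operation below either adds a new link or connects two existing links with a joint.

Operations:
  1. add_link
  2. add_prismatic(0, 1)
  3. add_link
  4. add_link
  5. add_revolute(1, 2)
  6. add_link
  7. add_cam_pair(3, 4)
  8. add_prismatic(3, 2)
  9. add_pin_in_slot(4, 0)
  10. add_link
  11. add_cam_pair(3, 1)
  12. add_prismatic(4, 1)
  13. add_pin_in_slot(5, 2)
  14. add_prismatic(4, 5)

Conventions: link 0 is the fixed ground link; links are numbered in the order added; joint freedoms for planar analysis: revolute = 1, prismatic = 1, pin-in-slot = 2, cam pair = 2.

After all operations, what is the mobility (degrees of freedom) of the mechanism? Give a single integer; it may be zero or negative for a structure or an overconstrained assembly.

(L,J1,J2)=(1,0,0); link0 fixed
link1: (2,0,0)
P 0-1 [J1]: (2,1,0)
link2: (3,1,0)
link3: (4,1,0)
R 1-2 [J1]: (4,2,0)
link4: (5,2,0)
C 3-4 [J2]: (5,2,1)
P 3-2 [J1]: (5,3,1)
PS 4-0 [J2]: (5,3,2)
link5: (6,3,2)
C 3-1 [J2]: (6,3,3)
P 4-1 [J1]: (6,4,3)
PS 5-2 [J2]: (6,4,4)
P 4-5 [J1]: (6,5,4)
Grübler: 3·5 − 2·5 − 4 = 1

M = 1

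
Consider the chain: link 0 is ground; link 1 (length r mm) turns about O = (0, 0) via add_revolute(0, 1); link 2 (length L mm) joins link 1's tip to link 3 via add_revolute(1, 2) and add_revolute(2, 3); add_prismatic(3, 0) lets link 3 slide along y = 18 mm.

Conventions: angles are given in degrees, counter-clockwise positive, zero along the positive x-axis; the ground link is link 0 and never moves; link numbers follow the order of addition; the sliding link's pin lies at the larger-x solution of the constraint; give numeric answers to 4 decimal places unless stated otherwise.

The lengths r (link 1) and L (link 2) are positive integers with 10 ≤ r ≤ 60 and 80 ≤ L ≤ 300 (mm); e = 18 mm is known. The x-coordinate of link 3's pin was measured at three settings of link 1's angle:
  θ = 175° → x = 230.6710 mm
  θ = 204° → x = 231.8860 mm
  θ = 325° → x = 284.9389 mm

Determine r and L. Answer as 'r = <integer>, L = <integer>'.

constraint per measurement: (x − r cos θ)² + (r sin θ − e)² = L²
subtracting the θ₁ and θ₂ equations cancels the r² and L² terms:
r = (x₁² − x₂²) / (2[(x₁cos θ₁ + e sin θ₁) − (x₂cos θ₂ + e sin θ₂)]) = 30.9995 → r = 31
L² = (x₁ − r cos θ₁)² + (r sin θ₁ − e)² = 68644.0245 → L = 262.0000 → L = 262
check at θ₃=325°: x = 284.9389 (printed 284.9389) ✓

r = 31, L = 262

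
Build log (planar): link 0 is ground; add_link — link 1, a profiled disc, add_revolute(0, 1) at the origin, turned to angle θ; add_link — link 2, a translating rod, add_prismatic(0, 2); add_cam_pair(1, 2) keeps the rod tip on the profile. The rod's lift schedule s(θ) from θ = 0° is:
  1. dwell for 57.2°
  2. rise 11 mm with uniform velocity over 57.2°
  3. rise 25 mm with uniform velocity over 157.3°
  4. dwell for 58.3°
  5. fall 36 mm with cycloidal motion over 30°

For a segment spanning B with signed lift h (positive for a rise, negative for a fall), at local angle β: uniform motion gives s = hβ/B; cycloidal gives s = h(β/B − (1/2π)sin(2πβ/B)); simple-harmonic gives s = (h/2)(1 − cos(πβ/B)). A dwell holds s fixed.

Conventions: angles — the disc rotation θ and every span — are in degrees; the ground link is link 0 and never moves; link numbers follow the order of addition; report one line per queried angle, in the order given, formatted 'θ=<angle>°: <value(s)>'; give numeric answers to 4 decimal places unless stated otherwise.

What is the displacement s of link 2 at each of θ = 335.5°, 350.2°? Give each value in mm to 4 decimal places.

seg 1 [0°–57.2°] dwell: s stays 0.0000
seg 2 [57.2°–114.4°] uniform, h=11: full span → s += 11 → s = 11.0000
seg 3 [114.4°–271.7°] uniform, h=25: full span → s += 25 → s = 36.0000
seg 4 [271.7°–330°] dwell: s stays 36.0000
seg 5 [330°–360°] cycloidal, h=-36: θ=335.5° here. β=5.5, B=30. -36·(0.1833 − sin(2π·0.1833)/(2π)) = -1.3658 → s = 34.6342
seg 5 [330°–360°] cycloidal, h=-36: θ=350.2° here. β=20.2, B=30. -36·(0.6733 − sin(2π·0.6733)/(2π)) = -29.3176 → s = 6.6824

θ=335.5°: 34.6342
θ=350.2°: 6.6824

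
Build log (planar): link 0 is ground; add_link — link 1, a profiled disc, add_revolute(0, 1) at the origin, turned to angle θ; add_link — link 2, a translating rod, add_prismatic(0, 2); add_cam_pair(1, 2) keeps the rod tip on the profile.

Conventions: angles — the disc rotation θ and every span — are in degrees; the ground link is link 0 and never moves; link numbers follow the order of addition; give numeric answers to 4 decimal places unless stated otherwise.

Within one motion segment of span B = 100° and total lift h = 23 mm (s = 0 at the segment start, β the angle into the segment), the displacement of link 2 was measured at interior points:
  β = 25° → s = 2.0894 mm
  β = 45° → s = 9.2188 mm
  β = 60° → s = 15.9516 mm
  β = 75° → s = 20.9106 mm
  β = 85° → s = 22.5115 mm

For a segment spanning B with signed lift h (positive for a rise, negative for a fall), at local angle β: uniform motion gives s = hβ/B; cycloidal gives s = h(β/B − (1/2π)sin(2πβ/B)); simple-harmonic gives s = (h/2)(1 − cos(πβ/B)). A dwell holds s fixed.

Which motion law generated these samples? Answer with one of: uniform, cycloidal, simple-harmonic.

candidates at β/B = r: uniform s = h·r (linear in β); cycloidal s = h·(r − sin(2πr)/(2π)); simple-harmonic s = (h/2)(1 − cos(πr))
β=25°: printed 2.0894 | uniform 5.7500, cycloidal 2.0894, simple-harmonic 3.3683
β=45°: printed 9.2188 | uniform 10.3500, cycloidal 9.2188, simple-harmonic 9.7010
β=60°: printed 15.9516 | uniform 13.8000, cycloidal 15.9516, simple-harmonic 15.0537
β=75°: printed 20.9106 | uniform 17.2500, cycloidal 20.9106, simple-harmonic 19.6317
β=85°: printed 22.5115 | uniform 19.5500, cycloidal 22.5115, simple-harmonic 21.7466
only one law matches every sample → cycloidal

cycloidal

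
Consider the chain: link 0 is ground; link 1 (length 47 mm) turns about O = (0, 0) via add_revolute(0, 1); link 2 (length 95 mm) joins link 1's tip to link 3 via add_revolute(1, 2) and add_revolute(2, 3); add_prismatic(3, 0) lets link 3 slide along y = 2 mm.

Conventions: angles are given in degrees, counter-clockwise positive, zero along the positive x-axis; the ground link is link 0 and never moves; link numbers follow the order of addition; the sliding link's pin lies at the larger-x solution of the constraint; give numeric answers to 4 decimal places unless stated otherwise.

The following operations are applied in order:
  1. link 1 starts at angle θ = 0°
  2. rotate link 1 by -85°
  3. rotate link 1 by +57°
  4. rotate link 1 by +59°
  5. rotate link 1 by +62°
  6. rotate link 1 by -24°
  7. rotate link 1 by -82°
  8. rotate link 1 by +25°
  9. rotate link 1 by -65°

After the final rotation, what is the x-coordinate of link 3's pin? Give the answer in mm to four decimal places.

geometry: r = 47 mm, L = 95 mm, e = 2 mm; θ starts at 0°
rotate link 1 by -85°: θ ← 0° -85° = -85°
rotate link 1 by +57°: θ ← -85° +57° = -28°
rotate link 1 by +59°: θ ← -28° +59° = 31°
rotate link 1 by +62°: θ ← 31° +62° = 93°
rotate link 1 by -24°: θ ← 93° -24° = 69°
rotate link 1 by -82°: θ ← 69° -82° = -13°
rotate link 1 by +25°: θ ← -13° +25° = 12°
rotate link 1 by -65°: θ ← 12° -65° = -53°
crank pin P = (r cos θ, r sin θ) = (28.285306, -37.535869)
h = r sin θ − e = -37.535869 − 2 = -39.535869
x = r cos θ + √(L² − h²) = 28.285306 + 86.382377 = 114.667683

114.6677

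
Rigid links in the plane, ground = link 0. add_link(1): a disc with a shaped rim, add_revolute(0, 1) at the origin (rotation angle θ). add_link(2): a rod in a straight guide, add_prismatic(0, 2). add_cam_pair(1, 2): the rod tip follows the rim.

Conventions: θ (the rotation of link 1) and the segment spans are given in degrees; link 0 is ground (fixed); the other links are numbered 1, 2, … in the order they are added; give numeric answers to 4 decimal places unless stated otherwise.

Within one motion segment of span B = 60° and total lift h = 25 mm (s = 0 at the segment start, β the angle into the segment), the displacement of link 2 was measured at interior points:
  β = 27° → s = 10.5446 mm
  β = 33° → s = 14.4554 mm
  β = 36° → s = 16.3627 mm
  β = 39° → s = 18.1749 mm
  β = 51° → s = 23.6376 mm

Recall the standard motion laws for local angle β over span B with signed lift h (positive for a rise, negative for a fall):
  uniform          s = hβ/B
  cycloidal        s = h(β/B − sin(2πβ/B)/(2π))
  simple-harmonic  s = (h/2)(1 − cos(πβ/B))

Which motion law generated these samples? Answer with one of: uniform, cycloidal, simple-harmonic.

candidates at β/B = r: uniform s = h·r (linear in β); cycloidal s = h·(r − sin(2πr)/(2π)); simple-harmonic s = (h/2)(1 − cos(πr))
β=27°: printed 10.5446 | uniform 11.2500, cycloidal 10.0205, simple-harmonic 10.5446
β=33°: printed 14.4554 | uniform 13.7500, cycloidal 14.9795, simple-harmonic 14.4554
β=36°: printed 16.3627 | uniform 15.0000, cycloidal 17.3387, simple-harmonic 16.3627
β=39°: printed 18.1749 | uniform 16.2500, cycloidal 19.4690, simple-harmonic 18.1749
β=51°: printed 23.6376 | uniform 21.2500, cycloidal 24.4690, simple-harmonic 23.6376
only one law matches every sample → simple-harmonic

simple-harmonic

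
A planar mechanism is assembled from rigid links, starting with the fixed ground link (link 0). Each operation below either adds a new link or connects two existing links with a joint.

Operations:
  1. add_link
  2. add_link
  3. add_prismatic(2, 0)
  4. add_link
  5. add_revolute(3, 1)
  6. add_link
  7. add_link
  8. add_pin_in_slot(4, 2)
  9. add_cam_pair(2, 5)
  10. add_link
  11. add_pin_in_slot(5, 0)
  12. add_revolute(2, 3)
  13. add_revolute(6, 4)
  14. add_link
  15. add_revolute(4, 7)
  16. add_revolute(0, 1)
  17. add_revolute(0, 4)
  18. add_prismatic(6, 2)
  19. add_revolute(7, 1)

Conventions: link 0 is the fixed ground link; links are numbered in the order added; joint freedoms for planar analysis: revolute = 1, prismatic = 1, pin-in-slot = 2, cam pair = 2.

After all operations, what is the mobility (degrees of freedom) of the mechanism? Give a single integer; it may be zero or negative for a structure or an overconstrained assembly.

ground; <1,0,0>
#1 <2,0,0>
#2 <3,0,0>
P:2↔0 J1 <3,1,0>
#3 <4,1,0>
R:3↔1 J1 <4,2,0>
#4 <5,2,0>
#5 <6,2,0>
PS:4↔2 J2 <6,2,1>
C:2↔5 J2 <6,2,2>
#6 <7,2,2>
PS:5↔0 J2 <7,2,3>
R:2↔3 J1 <7,3,3>
R:6↔4 J1 <7,4,3>
#7 <8,4,3>
R:4↔7 J1 <8,5,3>
R:0↔1 J1 <8,6,3>
R:0↔4 J1 <8,7,3>
P:6↔2 J1 <8,8,3>
R:7↔1 J1 <8,9,3>
3×7 − 2×9 − 1×3 = 0

M = 0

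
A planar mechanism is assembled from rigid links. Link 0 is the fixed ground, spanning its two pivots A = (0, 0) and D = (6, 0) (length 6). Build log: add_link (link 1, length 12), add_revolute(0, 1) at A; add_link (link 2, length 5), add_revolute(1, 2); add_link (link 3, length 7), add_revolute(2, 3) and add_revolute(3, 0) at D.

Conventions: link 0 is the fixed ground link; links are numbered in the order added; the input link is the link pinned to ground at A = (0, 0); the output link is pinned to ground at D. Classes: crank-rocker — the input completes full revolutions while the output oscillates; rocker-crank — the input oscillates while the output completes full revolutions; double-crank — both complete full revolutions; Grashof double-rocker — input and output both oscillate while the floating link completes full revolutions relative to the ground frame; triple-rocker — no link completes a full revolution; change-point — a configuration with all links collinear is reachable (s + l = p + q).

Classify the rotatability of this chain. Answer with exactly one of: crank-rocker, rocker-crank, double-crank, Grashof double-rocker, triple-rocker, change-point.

lengths: ground=6, input=12, coupler=5, output=7
sorted: s=5 (shortest), l=12 (longest), p+q=13
s + l = 17 vs p + q = 13
s + l > p + q → non-Grashof → no link fully rotates → triple-rocker

triple-rocker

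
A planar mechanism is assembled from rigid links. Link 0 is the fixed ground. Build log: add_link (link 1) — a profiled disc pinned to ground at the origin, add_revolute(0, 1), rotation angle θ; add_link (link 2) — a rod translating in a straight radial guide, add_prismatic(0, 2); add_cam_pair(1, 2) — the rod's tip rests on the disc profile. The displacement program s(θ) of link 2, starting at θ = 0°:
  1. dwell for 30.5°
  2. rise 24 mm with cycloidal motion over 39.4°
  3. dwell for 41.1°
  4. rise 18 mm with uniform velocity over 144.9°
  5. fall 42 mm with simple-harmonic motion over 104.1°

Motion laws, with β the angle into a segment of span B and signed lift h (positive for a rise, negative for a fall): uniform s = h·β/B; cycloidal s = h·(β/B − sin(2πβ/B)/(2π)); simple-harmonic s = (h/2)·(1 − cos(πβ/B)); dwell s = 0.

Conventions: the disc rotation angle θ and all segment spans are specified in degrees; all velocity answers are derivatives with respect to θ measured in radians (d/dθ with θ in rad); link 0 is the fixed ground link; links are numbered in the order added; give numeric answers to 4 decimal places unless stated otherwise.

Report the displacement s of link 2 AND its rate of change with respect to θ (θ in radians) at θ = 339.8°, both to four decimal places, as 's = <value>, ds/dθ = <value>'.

seg 1 [0°–30.5°] dwell: s stays 0.0000
seg 2 [30.5°–69.9°] cycloidal, h=24: full span → s += 24 → s = 24.0000
seg 3 [69.9°–111°] dwell: s stays 24.0000
seg 4 [111°–255.9°] uniform, h=18: full span → s += 18 → s = 42.0000
seg 5 [255.9°–360°] simple-harmonic, h=-42: θ=339.8° here. β=83.9, B=104.1. -42/2·(1 − cos(π·0.8060)) = -38.2173 → s = 3.7827
velocity in seg [255.9°–360°] (simple-harmonic), θ in radians: β = 83.9° = 1.4643 rad, B = 104.1° = 1.8169 rad; ds/dθ = (πh/(2B)) sin(πβ/B) = (π·(-42)/(2·1.8169)) sin(π·0.8060) = -20.789853 mm/rad

s = 3.7827, ds/dθ = -20.7899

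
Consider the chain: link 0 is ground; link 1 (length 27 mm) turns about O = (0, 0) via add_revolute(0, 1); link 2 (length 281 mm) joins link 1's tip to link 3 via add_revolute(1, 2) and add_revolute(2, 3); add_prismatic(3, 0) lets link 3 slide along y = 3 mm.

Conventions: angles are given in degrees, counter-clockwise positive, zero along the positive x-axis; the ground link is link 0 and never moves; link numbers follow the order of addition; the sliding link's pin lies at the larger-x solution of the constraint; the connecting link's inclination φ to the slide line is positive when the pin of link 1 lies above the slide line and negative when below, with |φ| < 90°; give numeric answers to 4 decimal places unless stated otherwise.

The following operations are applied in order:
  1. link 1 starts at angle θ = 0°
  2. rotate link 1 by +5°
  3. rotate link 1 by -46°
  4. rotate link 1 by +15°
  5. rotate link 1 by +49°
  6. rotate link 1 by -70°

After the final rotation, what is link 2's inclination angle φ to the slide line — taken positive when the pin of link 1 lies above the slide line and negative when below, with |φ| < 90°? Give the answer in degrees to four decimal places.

geometry: r = 27 mm, L = 281 mm, e = 3 mm; θ starts at 0°
rotate link 1 by +5°: θ ← 0° +5° = 5°
rotate link 1 by -46°: θ ← 5° -46° = -41°
rotate link 1 by +15°: θ ← -41° +15° = -26°
rotate link 1 by +49°: θ ← -26° +49° = 23°
rotate link 1 by -70°: θ ← 23° -70° = -47°
h = r sin θ − e = -19.746550 − 3 = -22.746550
sin φ = h / L = -22.746550 / 281 = -0.08094858
φ = arcsin(-0.08094858) = -4.643092°

-4.6431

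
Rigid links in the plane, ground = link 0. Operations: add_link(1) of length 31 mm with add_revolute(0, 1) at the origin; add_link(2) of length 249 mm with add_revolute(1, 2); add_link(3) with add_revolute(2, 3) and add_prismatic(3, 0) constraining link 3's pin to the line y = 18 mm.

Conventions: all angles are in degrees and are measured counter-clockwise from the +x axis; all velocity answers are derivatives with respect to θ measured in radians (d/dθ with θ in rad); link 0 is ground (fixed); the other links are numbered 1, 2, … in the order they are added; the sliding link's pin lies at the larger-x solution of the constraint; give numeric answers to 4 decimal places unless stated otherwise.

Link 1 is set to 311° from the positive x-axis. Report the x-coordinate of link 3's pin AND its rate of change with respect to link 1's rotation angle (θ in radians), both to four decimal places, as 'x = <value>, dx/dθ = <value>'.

geometry: r = 31 mm, L = 249 mm, e = 18 mm
crank pin P = (r cos θ, r sin θ) = (20.337830, -23.395997)
h = r sin θ − e = -23.395997 − 18 = -41.395997
x = r cos θ + √(L² − h²) = 20.337830 + 245.534868 = 265.872698
dx/dθ = −r sin θ − h·r cos θ/√(L² − h²) (θ in radians; h = -41.395997) = 26.824857

x = 265.8727, dx/dθ = 26.8249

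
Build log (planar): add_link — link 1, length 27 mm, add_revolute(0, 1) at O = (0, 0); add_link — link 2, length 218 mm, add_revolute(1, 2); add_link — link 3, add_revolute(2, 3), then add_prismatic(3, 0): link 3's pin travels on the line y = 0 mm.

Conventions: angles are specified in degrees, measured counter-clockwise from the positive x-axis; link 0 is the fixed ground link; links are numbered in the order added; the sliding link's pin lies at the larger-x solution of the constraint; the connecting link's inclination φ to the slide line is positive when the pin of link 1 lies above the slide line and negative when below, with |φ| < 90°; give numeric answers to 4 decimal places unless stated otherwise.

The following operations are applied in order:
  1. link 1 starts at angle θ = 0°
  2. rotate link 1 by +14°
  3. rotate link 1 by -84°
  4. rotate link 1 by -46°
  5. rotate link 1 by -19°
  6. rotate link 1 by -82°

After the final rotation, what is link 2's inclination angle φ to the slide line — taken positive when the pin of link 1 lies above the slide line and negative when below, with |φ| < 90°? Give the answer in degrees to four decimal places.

geometry: r = 27 mm, L = 218 mm, e = 0 mm; θ starts at 0°
rotate link 1 by +14°: θ ← 0° +14° = 14°
rotate link 1 by -84°: θ ← 14° -84° = -70°
rotate link 1 by -46°: θ ← -70° -46° = -116°
rotate link 1 by -19°: θ ← -116° -19° = -135°
rotate link 1 by -82°: θ ← -135° -82° = -217°
h = r sin θ − e = 16.249006 − 0 = 16.249006
sin φ = h / L = 16.249006 / 218 = 0.07453672
φ = arcsin(0.07453672) = 4.274604°

4.2746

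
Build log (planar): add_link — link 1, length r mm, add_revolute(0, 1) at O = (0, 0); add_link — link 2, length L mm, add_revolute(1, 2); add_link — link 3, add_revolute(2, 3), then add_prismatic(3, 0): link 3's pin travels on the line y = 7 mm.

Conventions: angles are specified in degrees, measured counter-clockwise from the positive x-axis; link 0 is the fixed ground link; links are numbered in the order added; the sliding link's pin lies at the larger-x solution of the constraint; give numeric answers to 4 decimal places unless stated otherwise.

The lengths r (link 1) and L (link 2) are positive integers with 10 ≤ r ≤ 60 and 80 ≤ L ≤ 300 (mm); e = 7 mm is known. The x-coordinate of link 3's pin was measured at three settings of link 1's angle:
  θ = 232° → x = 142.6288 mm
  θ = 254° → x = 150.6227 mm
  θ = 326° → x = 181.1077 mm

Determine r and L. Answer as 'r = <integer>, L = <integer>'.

constraint per measurement: (x − r cos θ)² + (r sin θ − e)² = L²
subtracting the θ₁ and θ₂ equations cancels the r² and L² terms:
r = (x₁² − x₂²) / (2[(x₁cos θ₁ + e sin θ₁) − (x₂cos θ₂ + e sin θ₂)]) = 26.0001 → r = 26
L² = (x₁ − r cos θ₁)² + (r sin θ₁ − e)² = 25920.9855 → L = 161.0000 → L = 161
check at θ₃=326°: x = 181.1077 (printed 181.1077) ✓

r = 26, L = 161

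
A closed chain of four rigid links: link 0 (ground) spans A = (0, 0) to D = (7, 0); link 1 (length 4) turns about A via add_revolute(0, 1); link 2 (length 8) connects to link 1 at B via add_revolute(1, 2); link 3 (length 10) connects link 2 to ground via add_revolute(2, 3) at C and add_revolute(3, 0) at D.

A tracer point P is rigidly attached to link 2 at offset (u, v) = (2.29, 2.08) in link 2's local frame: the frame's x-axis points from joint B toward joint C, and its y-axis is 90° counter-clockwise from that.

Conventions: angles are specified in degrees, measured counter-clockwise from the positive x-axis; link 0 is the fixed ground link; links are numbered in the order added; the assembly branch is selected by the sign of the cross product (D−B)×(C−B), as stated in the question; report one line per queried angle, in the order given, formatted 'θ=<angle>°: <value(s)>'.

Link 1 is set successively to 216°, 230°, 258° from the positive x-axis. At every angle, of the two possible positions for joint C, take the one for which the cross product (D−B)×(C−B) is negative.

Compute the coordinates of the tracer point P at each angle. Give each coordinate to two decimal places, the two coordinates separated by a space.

A=(0,0), D=(7.00,0)
θ=216°: B = A + 4.00·(cos216°, sin216°) = (-3.2361, -2.3511)
θ=216°: |BD| = 10.5026
θ=216°: circle(B,8.00) ∩ circle(D,10.00): a=3.5374, h=7.1754
θ=216°:   candidates: C₊=(-1.3947,5.4341) cross=75.361; C₋=(1.8179,-8.5525) cross=-75.361
θ=216°:   branch - wants cross < 0 → take C=(1.8179,-8.5525) (cross=-75.361)
θ=216°: ex = (C−B)/|BC| = (0.6317,-0.7752); ey = (0.7752,0.6317)
θ=216°: P = B + 2.29·ex + 2.08·ey = (-0.1770,-2.8123)
θ=230°: B = A + 4.00·(cos230°, sin230°) = (-2.5712, -3.0642)
θ=230°: |BD| = 10.0497
θ=230°: circle(B,8.00) ∩ circle(D,10.00): a=3.2337, h=7.3173
θ=230°:   candidates: C₊=(-1.7225,4.8907) cross=73.537; C₋=(2.7397,-9.0471) cross=-73.537
θ=230°:   branch - wants cross < 0 → take C=(2.7397,-9.0471) (cross=-73.537)
θ=230°: ex = (C−B)/|BC| = (0.6639,-0.7479); ey = (0.7479,0.6639)
θ=230°: P = B + 2.29·ex + 2.08·ey = (0.5046,-3.3960)
θ=258°: B = A + 4.00·(cos258°, sin258°) = (-0.8316, -3.9126)
θ=258°: |BD| = 8.7546
θ=258°: circle(B,8.00) ∩ circle(D,10.00): a=2.3212, h=7.6558
θ=258°:   candidates: C₊=(-2.1767,3.9735) cross=67.024; C₋=(4.6664,-9.7239) cross=-67.024
θ=258°:   branch - wants cross < 0 → take C=(4.6664,-9.7239) (cross=-67.024)
θ=258°: ex = (C−B)/|BC| = (0.6873,-0.7264); ey = (0.7264,0.6873)
θ=258°: P = B + 2.29·ex + 2.08·ey = (2.2531,-4.1466)

θ=216°: -0.18 -2.81
θ=230°: 0.50 -3.40
θ=258°: 2.25 -4.15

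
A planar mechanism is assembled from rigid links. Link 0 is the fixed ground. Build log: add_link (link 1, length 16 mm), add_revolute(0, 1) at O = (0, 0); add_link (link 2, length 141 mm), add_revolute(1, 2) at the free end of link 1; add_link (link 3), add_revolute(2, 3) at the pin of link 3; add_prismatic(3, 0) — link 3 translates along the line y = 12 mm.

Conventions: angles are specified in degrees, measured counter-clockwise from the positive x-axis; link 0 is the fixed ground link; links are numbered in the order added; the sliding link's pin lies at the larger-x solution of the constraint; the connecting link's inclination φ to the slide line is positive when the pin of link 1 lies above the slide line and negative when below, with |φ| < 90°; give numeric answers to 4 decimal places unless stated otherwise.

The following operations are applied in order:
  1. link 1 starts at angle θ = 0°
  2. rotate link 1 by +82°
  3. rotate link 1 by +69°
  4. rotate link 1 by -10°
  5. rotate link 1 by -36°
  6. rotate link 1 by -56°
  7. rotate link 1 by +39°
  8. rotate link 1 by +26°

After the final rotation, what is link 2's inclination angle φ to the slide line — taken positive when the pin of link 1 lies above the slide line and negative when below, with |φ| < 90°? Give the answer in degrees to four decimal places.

geometry: r = 16 mm, L = 141 mm, e = 12 mm; θ starts at 0°
rotate link 1 by +82°: θ ← 0° +82° = 82°
rotate link 1 by +69°: θ ← 82° +69° = 151°
rotate link 1 by -10°: θ ← 151° -10° = 141°
rotate link 1 by -36°: θ ← 141° -36° = 105°
rotate link 1 by -56°: θ ← 105° -56° = 49°
rotate link 1 by +39°: θ ← 49° +39° = 88°
rotate link 1 by +26°: θ ← 88° +26° = 114°
h = r sin θ − e = 14.616727 − 12 = 2.616727
sin φ = h / L = 2.616727 / 141 = 0.01855835
φ = arcsin(0.01855835) = 1.063376°

1.0634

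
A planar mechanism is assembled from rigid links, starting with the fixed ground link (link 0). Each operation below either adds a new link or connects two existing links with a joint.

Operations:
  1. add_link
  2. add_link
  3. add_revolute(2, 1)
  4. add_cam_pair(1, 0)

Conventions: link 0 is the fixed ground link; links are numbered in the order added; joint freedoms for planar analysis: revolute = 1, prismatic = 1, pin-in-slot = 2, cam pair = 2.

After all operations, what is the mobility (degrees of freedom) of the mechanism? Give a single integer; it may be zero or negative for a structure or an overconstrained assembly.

link 0 = ground. State L|J1|J2 = 1|0|0
+link1  2|0|0
+link2  3|0|0
R(2,1) f=1→J1  3|1|0
C(1,0) f=2→J2  3|1|1
M = 3(3−1)−2·1−1 = 6−2−1 = 3

M = 3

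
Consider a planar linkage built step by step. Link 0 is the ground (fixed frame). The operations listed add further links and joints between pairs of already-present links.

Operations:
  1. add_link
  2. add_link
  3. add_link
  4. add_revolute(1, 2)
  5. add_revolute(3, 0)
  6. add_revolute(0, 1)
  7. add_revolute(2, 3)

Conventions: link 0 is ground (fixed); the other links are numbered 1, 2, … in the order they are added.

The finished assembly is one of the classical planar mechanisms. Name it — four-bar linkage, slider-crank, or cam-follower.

links: 4 (incl. ground); joints: 4 revolute, 0 prismatic, 0 higher (cam) pair, forming one closed loop
4 links in a single 4R loop → four-bar linkage

four-bar linkage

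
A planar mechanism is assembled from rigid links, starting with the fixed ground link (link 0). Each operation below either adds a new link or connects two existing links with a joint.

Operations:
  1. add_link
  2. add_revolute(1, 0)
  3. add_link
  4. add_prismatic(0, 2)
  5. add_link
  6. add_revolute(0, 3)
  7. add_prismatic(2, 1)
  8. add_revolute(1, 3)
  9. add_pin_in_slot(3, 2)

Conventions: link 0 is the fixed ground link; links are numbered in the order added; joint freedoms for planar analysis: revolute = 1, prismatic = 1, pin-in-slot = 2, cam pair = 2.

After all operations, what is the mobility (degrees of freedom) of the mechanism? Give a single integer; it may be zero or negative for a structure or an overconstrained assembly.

(L,J1,J2)=(1,0,0); link0 fixed
link1: (2,0,0)
R 1-0 [J1]: (2,1,0)
link2: (3,1,0)
P 0-2 [J1]: (3,2,0)
link3: (4,2,0)
R 0-3 [J1]: (4,3,0)
P 2-1 [J1]: (4,4,0)
R 1-3 [J1]: (4,5,0)
PS 3-2 [J2]: (4,5,1)
Grübler: 3·3 − 2·5 − 1 = -2

M = -2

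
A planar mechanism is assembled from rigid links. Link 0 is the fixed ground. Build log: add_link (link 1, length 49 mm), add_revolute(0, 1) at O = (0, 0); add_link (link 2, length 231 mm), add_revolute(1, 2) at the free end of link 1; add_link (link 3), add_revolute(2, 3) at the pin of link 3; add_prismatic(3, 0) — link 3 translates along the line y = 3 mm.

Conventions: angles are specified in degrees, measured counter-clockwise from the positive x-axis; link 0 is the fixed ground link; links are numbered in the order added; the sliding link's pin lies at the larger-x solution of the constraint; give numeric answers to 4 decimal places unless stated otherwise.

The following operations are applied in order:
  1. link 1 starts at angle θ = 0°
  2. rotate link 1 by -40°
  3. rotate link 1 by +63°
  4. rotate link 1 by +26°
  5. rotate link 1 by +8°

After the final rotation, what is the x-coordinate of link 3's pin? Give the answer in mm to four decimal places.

geometry: r = 49 mm, L = 231 mm, e = 3 mm; θ starts at 0°
rotate link 1 by -40°: θ ← 0° -40° = -40°
rotate link 1 by +63°: θ ← -40° +63° = 23°
rotate link 1 by +26°: θ ← 23° +26° = 49°
rotate link 1 by +8°: θ ← 49° +8° = 57°
crank pin P = (r cos θ, r sin θ) = (26.687313, 41.094858)
h = r sin θ − e = 41.094858 − 3 = 38.094858
x = r cos θ + √(L² − h²) = 26.687313 + 227.837183 = 254.524495

254.5245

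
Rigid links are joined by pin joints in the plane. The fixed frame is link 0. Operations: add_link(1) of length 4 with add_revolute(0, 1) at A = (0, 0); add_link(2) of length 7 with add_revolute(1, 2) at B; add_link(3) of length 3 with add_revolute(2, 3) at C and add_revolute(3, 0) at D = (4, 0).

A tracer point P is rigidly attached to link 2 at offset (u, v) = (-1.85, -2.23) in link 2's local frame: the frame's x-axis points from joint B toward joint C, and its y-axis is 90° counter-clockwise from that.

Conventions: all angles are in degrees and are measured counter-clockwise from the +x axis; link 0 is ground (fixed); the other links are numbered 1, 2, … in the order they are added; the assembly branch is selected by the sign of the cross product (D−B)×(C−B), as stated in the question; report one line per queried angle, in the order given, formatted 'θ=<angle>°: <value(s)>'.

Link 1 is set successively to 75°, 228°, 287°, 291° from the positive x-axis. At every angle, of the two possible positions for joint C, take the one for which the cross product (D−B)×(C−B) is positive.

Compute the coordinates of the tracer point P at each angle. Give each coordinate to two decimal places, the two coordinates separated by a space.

A=(0,0), D=(4.00,0)
θ=75°: B = A + 4.00·(cos75°, sin75°) = (1.0353, 3.8637)
θ=75°: |BD| = 4.8701
θ=75°: circle(B,7.00) ∩ circle(D,3.00): a=6.5417, h=2.4911
θ=75°:   candidates: C₊=(6.9940,0.1903) cross=12.132; C₋=(3.0413,-2.8427) cross=-12.132
θ=75°:   branch + wants cross > 0 → take C=(6.9940,0.1903) (cross=12.132)
θ=75°: ex = (C−B)/|BC| = (0.8512,-0.5248); ey = (0.5248,0.8512)
θ=75°: P = B + -1.85·ex + -2.23·ey = (-1.7098,2.9363)
θ=228°: B = A + 4.00·(cos228°, sin228°) = (-2.6765, -2.9726)
θ=228°: |BD| = 7.3084
θ=228°: circle(B,7.00) ∩ circle(D,3.00): a=6.3908, h=2.8562
θ=228°:   candidates: C₊=(2.0000,2.2361) cross=20.874; C₋=(4.3235,-2.9825) cross=-20.874
θ=228°:   branch + wants cross > 0 → take C=(2.0000,2.2361) (cross=20.874)
θ=228°: ex = (C−B)/|BC| = (0.6681,0.7441); ey = (-0.7441,0.6681)
θ=228°: P = B + -1.85·ex + -2.23·ey = (-2.2531,-5.8390)
θ=287°: B = A + 4.00·(cos287°, sin287°) = (1.1695, -3.8252)
θ=287°: |BD| = 4.7586
θ=287°: circle(B,7.00) ∩ circle(D,3.00): a=6.5822, h=2.3821
θ=287°:   candidates: C₊=(3.1699,2.8829) cross=11.335; C₋=(6.9996,0.0490) cross=-11.335
θ=287°:   branch + wants cross > 0 → take C=(3.1699,2.8829) (cross=11.335)
θ=287°: ex = (C−B)/|BC| = (0.2858,0.9583); ey = (-0.9583,0.2858)
θ=287°: P = B + -1.85·ex + -2.23·ey = (2.7778,-6.2353)
θ=291°: B = A + 4.00·(cos291°, sin291°) = (1.4335, -3.7343)
θ=291°: |BD| = 4.5312
θ=291°: circle(B,7.00) ∩ circle(D,3.00): a=6.6794, h=2.0941
θ=291°:   candidates: C₊=(3.4909,2.9565) cross=9.489; C₋=(6.9426,0.5842) cross=-9.489
θ=291°:   branch + wants cross > 0 → take C=(3.4909,2.9565) (cross=9.489)
θ=291°: ex = (C−B)/|BC| = (0.2939,0.9558); ey = (-0.9558,0.2939)
θ=291°: P = B + -1.85·ex + -2.23·ey = (3.0212,-6.1580)

θ=75°: -1.71 2.94
θ=228°: -2.25 -5.84
θ=287°: 2.78 -6.24
θ=291°: 3.02 -6.16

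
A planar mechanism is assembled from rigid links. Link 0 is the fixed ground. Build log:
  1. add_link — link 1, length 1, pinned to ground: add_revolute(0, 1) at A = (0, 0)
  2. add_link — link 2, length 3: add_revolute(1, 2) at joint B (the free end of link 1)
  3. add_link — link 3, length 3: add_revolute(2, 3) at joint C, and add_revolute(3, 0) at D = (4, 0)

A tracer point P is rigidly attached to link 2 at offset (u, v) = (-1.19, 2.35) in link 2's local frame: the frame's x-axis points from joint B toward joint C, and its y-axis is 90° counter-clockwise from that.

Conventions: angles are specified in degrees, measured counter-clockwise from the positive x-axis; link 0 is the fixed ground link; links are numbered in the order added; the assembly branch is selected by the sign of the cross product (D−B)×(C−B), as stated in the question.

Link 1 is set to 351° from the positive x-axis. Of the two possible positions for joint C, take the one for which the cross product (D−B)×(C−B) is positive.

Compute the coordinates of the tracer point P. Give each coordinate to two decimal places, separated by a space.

A=(0,0), D=(4.00,0)
B = A + 1.00·(cos351°, sin351°) = (0.9877, -0.1564)
|BD| = 3.0164
circle(B,3.00) ∩ circle(D,3.00): a=1.5082, h=2.5933
  candidates: C₊=(2.3593,2.5116) cross=7.822; C₋=(2.6283,-2.6681) cross=-7.822
  branch + wants cross > 0 → take C=(2.3593,2.5116) (cross=7.822)
ex = (C−B)/|BC| = (0.4572,0.8894); ey = (-0.8894,0.4572)
P = B + -1.19·ex + 2.35·ey = (-1.6464,-0.1403)

-1.65 -0.14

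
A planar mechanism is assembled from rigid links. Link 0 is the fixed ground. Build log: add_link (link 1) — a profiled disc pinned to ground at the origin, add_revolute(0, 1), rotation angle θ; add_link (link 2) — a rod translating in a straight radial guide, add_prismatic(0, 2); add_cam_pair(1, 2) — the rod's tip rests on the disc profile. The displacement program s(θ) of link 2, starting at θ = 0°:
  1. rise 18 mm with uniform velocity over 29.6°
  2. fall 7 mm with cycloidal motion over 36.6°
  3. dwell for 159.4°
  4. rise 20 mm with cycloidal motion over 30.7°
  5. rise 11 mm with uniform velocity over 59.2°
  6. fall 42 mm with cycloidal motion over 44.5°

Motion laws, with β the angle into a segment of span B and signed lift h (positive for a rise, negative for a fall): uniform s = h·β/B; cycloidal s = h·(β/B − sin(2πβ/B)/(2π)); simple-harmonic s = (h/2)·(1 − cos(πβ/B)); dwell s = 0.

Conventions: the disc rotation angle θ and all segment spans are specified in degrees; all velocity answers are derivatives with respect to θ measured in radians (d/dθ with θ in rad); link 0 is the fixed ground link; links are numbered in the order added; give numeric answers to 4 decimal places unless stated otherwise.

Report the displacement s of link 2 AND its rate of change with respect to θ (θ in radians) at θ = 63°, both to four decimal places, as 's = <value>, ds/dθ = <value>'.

seg 1 [0°–29.6°] uniform, h=18: full span → s += 18 → s = 18.0000
seg 2 [29.6°–66.2°] cycloidal, h=-7: θ=63° here. β=33.4, B=36.6. -7·(0.9126 − sin(2π·0.9126)/(2π)) = -6.9697 → s = 11.0303
velocity in seg [29.6°–66.2°] (cycloidal), θ in radians: β = 33.4° = 0.5829 rad, B = 36.6° = 0.6388 rad; ds/dθ = (h/B)(1 − cos(2πβ/B)) = ((-7)/0.6388)(1 − cos(2π·0.9126)) = -1.612343 mm/rad

s = 11.0303, ds/dθ = -1.6123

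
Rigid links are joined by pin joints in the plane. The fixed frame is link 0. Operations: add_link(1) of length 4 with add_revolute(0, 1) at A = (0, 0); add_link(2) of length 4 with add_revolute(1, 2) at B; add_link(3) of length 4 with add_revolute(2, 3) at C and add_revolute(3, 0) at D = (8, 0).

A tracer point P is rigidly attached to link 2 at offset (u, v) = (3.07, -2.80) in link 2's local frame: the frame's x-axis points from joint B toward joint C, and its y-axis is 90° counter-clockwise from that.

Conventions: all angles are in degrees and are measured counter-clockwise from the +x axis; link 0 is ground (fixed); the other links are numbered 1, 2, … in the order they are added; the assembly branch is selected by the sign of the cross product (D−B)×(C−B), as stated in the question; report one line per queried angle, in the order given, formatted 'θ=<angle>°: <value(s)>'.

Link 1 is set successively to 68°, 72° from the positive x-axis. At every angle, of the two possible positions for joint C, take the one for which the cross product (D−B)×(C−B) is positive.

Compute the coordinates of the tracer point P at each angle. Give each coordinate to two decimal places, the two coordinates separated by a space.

A=(0,0), D=(8.00,0)
θ=68°: B = A + 4.00·(cos68°, sin68°) = (1.4984, 3.7087)
θ=68°: |BD| = 7.4850
θ=68°: circle(B,4.00) ∩ circle(D,4.00): a=3.7425, h=1.4120
θ=68°:   candidates: C₊=(5.4488,3.0808) cross=10.569; C₋=(4.0496,0.6279) cross=-10.569
θ=68°:   branch + wants cross > 0 → take C=(5.4488,3.0808) (cross=10.569)
θ=68°: ex = (C−B)/|BC| = (0.9876,-0.1570); ey = (0.1570,0.9876)
θ=68°: P = B + 3.07·ex + -2.80·ey = (4.0908,0.4615)
θ=72°: B = A + 4.00·(cos72°, sin72°) = (1.2361, 3.8042)
θ=72°: |BD| = 7.7603
θ=72°: circle(B,4.00) ∩ circle(D,4.00): a=3.8802, h=0.9717
θ=72°:   candidates: C₊=(5.0944,2.7491) cross=7.541; C₋=(4.1417,1.0551) cross=-7.541
θ=72°:   branch + wants cross > 0 → take C=(5.0944,2.7491) (cross=7.541)
θ=72°: ex = (C−B)/|BC| = (0.9646,-0.2638); ey = (0.2638,0.9646)
θ=72°: P = B + 3.07·ex + -2.80·ey = (3.4587,0.2936)

θ=68°: 4.09 0.46
θ=72°: 3.46 0.29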